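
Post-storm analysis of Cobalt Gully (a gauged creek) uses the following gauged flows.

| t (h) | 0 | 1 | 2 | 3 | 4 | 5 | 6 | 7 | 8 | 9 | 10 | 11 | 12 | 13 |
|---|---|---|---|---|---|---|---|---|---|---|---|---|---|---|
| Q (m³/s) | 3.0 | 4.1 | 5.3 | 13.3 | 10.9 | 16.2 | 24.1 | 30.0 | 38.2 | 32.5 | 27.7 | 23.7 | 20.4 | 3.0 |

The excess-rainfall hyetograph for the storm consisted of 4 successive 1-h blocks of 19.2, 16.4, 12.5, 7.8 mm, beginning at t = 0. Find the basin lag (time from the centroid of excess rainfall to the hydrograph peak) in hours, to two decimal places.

t_L ≈ 6.34 h

Centroid of excess rainfall: t_c = Σ P_i·t̄_i / ΣP_i = 1.6592 h (block centres at 0.5, 1.5, 2.5, 3.5 h).
Hydrograph peak occurs at t = 8 h, so basin lag t_L = 8 − 1.6592 = 6.34 h.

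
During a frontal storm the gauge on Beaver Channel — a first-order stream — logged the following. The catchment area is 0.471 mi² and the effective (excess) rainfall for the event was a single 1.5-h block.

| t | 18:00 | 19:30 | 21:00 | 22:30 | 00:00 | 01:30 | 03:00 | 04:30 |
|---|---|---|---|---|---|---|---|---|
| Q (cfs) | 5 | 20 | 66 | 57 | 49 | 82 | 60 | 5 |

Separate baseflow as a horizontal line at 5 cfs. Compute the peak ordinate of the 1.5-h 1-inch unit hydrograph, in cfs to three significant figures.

Direct runoff: 0.0, 15.0, 61.0, 52.0, 44.0, 77.0, 55.0, 0.0 cfs; ΣQ_DR = 304.0 cfs, peak = 77.0 cfs.
Runoff depth d = ΣQ_DR·Δt / A = 304.0 × 5400 / (0.471 mi²) = 1.500 in.
The 1-inch UH is the DRH scaled by (1 in)/d, so U_p = 77.0 × 1/1.500 = 51.3 cfs.

U_p ≈ 51.3 cfs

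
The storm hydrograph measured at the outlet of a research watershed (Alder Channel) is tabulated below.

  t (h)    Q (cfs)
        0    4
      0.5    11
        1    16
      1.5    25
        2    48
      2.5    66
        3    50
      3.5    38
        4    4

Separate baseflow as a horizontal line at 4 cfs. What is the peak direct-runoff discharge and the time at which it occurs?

Q_p = 62.0 cfs at t = 2.5 h

Subtracting baseflow gives direct-runoff ordinates: 0.0, 7.0, 12.0, 21.0, 44.0, 62.0, 46.0, 34.0, 0.0 cfs.
The maximum is 62.0 cfs, occurring at the reading for t = 2.5 h.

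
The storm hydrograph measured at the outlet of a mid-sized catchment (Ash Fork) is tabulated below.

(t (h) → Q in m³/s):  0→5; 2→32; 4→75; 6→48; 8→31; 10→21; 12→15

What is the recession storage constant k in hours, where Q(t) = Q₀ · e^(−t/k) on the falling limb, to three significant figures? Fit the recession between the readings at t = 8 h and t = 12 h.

k ≈ 5.51 h

On the falling limb, Q drops from 31 to 15 m³/s between t = 8 h and t = 12 h (Δt = 4 h).
k = −Δt / ln(Q₂/Q₁) = −4 / ln(15/31) = 5.51 h.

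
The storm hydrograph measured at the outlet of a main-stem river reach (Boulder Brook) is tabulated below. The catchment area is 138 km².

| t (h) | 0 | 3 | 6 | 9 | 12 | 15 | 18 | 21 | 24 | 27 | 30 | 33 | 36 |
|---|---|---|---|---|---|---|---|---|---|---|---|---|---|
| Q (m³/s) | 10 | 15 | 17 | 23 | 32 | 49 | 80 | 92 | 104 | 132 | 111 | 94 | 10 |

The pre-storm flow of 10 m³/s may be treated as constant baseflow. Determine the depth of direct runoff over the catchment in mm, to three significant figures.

d ≈ 50.0 mm

Direct runoff: 0.0, 5.0, 7.0, 13.0, 22.0, 39.0, 70.0, 82.0, 94.0, 122.0, 101.0, 84.0, 0.0 m³/s; ΣQ_DR = 639.0 m³/s.
V = ΣQ_DR · Δt = 639.0 × 10800 s = 6.901 × 10^6 m³.
Over A = 138 km², depth = V / A = 50.0 mm.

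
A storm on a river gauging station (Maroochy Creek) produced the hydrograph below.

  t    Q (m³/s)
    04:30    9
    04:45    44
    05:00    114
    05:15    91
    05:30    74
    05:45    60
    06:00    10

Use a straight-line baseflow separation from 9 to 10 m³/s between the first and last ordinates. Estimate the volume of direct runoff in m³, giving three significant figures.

Direct-runoff ordinates (Q − Q_b): 0.00, 34.83, 104.67, 81.50, 64.33, 50.17, 0.00 m³/s.
ΣQ_DR = 335.5 m³/s.
With Δt = 0.25 h = 900 s, V = ΣQ_DR · Δt = 335.5 × 900 = 3.02 × 10^5 m³.

V ≈ 3.02 × 10^5 m³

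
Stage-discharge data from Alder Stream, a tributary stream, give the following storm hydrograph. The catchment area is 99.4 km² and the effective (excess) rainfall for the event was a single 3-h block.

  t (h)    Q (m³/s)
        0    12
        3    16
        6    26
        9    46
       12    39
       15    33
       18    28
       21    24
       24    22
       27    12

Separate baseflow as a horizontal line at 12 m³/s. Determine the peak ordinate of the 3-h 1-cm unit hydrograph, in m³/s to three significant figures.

Direct runoff: 0.0, 4.0, 14.0, 34.0, 27.0, 21.0, 16.0, 12.0, 10.0, 0.0 m³/s; ΣQ_DR = 138.0 m³/s, peak = 34.0 m³/s.
Runoff depth d = ΣQ_DR·Δt / A = 138.0 × 10800 / (99.4 km²) = 14.99 mm.
The 1-cm UH is the DRH scaled by (10 mm)/d, so U_p = 34.0 × 10/14.99 = 22.7 m³/s.

U_p ≈ 22.7 m³/s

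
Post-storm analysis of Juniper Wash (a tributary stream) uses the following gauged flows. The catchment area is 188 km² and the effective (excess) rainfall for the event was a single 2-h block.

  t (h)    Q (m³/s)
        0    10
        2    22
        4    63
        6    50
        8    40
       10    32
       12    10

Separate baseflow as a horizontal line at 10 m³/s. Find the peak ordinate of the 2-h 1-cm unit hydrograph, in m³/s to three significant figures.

Direct runoff: 0.0, 12.0, 53.0, 40.0, 30.0, 22.0, 0.0 m³/s; ΣQ_DR = 157.0 m³/s, peak = 53.0 m³/s.
Runoff depth d = ΣQ_DR·Δt / A = 157.0 × 7200 / (188 km²) = 6.013 mm.
The 1-cm UH is the DRH scaled by (10 mm)/d, so U_p = 53.0 × 10/6.013 = 88.1 m³/s.

U_p ≈ 88.1 m³/s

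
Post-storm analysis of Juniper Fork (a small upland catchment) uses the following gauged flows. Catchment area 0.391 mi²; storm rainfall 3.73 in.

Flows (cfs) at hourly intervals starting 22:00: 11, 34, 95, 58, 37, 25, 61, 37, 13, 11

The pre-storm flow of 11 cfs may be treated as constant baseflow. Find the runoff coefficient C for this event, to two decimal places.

C ≈ 0.29

ΣQ_DR = 272.0 cfs; V = ΣQ_DR·Δt = 9.792 × 10^5 ft³.
Runoff depth d = V / A = 1.078 in.
C = d / P = 1.078 / 3.73 = 0.29.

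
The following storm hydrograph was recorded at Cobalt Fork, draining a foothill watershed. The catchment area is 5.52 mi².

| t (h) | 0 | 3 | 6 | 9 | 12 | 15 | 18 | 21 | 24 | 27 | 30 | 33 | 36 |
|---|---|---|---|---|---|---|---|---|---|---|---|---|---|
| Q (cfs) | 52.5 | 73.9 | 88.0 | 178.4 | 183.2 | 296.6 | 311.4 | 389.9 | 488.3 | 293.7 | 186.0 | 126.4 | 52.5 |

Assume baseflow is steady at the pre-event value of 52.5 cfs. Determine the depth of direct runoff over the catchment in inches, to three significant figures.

Direct runoff: 0.0, 21.4, 35.5, 125.9, 130.7, 244.1, 258.9, 337.4, 435.8, 241.2, 133.5, 73.9, 0.0 cfs; ΣQ_DR = 2038 cfs.
V = ΣQ_DR · Δt = 2038 × 10800 s = 2.201 × 10^7 ft³.
Over A = 5.52 mi², depth = V / A = 1.72 in.

d ≈ 1.72 in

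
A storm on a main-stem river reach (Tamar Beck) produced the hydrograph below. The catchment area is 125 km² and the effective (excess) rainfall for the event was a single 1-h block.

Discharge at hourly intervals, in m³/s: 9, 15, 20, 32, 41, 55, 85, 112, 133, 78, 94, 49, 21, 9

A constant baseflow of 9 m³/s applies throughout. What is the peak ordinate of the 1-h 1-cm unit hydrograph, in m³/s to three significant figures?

U_p ≈ 68.7 m³/s

Direct runoff: 0.0, 6.0, 11.0, 23.0, 32.0, 46.0, 76.0, 103.0, 124.0, 69.0, 85.0, 40.0, 12.0, 0.0 m³/s; ΣQ_DR = 627.0 m³/s, peak = 124.0 m³/s.
Runoff depth d = ΣQ_DR·Δt / A = 627.0 × 3600 / (125 km²) = 18.06 mm.
The 1-cm UH is the DRH scaled by (10 mm)/d, so U_p = 124.0 × 10/18.06 = 68.7 m³/s.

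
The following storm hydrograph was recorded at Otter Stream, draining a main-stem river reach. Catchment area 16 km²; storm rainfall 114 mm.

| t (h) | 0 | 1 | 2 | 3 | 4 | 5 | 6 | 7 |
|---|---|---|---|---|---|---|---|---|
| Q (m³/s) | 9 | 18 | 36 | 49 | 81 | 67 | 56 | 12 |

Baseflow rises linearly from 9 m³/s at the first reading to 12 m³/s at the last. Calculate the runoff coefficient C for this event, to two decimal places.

ΣQ_DR = 244.0 m³/s; V = ΣQ_DR·Δt = 8.784 × 10^5 m³.
Runoff depth d = V / A = 54.90 mm.
C = d / P = 54.90 / 114 = 0.48.

C ≈ 0.48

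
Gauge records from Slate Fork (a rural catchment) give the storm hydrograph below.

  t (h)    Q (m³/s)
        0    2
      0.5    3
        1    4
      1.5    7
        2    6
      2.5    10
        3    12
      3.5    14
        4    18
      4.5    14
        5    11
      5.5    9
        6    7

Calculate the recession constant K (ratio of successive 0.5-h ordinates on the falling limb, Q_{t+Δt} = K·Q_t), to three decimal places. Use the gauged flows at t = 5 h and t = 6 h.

Using the recession-limb readings at t = 5 h and t = 6 h: Q falls from 11 to 7 m³/s over 2 intervals.
K = (Q₂/Q₁)^(1/2) = (7/11)^(1/2) = 0.798.

K ≈ 0.798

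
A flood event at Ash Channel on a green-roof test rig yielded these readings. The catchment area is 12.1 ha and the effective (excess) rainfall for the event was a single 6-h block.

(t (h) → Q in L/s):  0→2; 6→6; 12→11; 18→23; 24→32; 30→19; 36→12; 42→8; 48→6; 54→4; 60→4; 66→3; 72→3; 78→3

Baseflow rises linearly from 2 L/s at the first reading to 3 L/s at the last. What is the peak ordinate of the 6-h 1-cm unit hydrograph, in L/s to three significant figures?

U_p ≈ 16.5 L/s

Direct runoff: 0.00, 3.92, 8.85, 20.77, 29.69, 16.62, 9.54, 5.46, 3.38, 1.31, 1.23, 0.15, 0.08, 0.00 L/s; ΣQ_DR = 101.0 L/s, peak = 29.69 L/s.
Runoff depth d = ΣQ_DR·Δt / A = 101.0 × 21600 / (12.1 ha) = 18.03 mm.
The 1-cm UH is the DRH scaled by (10 mm)/d, so U_p = 29.69 × 10/18.03 = 16.5 L/s.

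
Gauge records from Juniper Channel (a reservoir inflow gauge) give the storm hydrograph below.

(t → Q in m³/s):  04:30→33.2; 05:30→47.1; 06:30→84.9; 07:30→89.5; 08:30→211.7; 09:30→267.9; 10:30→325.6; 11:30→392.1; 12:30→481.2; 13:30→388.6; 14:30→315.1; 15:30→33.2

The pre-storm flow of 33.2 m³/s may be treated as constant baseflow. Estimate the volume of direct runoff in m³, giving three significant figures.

V ≈ 8.18 × 10^6 m³

Direct-runoff ordinates (Q − Q_b): 0.0, 13.9, 51.7, 56.3, 178.5, 234.7, 292.4, 358.9, 448.0, 355.4, 281.9, 0.0 m³/s.
ΣQ_DR = 2272 m³/s.
With Δt = 1 h = 3600 s, V = ΣQ_DR · Δt = 2272 × 3600 = 8.18 × 10^6 m³.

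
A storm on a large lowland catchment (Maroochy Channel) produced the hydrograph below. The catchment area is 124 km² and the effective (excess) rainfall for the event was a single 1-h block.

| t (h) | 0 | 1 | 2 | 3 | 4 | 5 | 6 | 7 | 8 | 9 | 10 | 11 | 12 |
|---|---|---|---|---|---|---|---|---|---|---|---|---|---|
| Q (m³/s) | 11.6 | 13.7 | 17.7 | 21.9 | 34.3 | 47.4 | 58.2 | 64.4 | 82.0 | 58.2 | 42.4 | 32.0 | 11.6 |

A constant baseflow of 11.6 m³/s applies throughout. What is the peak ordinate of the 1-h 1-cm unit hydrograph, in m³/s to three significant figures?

Direct runoff: 0.0, 2.1, 6.1, 10.3, 22.7, 35.8, 46.6, 52.8, 70.4, 46.6, 30.8, 20.4, 0.0 m³/s; ΣQ_DR = 344.6 m³/s, peak = 70.4 m³/s.
Runoff depth d = ΣQ_DR·Δt / A = 344.6 × 3600 / (124 km²) = 10.00 mm.
The 1-cm UH is the DRH scaled by (10 mm)/d, so U_p = 70.4 × 10/10.00 = 70.4 m³/s.

U_p ≈ 70.4 m³/s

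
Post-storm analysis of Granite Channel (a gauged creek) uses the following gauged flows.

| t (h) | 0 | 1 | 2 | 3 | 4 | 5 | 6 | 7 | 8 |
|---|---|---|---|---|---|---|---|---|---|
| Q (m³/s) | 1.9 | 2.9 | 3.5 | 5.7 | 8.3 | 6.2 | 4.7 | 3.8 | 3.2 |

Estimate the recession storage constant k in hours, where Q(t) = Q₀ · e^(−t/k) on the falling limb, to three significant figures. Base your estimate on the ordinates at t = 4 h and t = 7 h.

k ≈ 3.84 h

On the falling limb, Q drops from 8.3 to 3.8 m³/s between t = 4 h and t = 7 h (Δt = 3 h).
k = −Δt / ln(Q₂/Q₁) = −3 / ln(3.8/8.3) = 3.84 h.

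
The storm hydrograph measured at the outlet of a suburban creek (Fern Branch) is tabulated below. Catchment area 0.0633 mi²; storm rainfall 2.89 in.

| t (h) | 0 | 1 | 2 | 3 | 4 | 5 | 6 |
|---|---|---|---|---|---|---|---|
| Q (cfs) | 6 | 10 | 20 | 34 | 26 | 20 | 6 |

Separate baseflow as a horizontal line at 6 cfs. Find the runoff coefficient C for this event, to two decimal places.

C ≈ 0.68

ΣQ_DR = 80.00 cfs; V = ΣQ_DR·Δt = 2.880 × 10^5 ft³.
Runoff depth d = V / A = 1.958 in.
C = d / P = 1.958 / 2.89 = 0.68.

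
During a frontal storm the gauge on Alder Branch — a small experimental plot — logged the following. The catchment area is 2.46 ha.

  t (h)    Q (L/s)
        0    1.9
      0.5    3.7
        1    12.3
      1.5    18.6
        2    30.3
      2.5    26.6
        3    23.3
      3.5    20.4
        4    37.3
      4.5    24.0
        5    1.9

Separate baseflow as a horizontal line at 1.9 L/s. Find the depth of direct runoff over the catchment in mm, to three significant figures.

Direct runoff: 0.0, 1.8, 10.4, 16.7, 28.4, 24.7, 21.4, 18.5, 35.4, 22.1, 0.0 L/s; ΣQ_DR = 179.4 L/s.
V = ΣQ_DR · Δt = 179.4 × 1800 s = 3.229 × 10^5 L.
Over A = 2.46 ha, depth = V / A = 13.1 mm.

d ≈ 13.1 mm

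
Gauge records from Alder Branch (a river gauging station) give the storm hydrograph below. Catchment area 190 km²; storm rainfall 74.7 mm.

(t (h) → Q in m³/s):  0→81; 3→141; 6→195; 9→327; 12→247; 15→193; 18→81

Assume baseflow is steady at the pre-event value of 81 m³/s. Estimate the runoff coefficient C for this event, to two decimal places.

ΣQ_DR = 698.0 m³/s; V = ΣQ_DR·Δt = 7.538 × 10^6 m³.
Runoff depth d = V / A = 39.68 mm.
C = d / P = 39.68 / 74.7 = 0.53.

C ≈ 0.53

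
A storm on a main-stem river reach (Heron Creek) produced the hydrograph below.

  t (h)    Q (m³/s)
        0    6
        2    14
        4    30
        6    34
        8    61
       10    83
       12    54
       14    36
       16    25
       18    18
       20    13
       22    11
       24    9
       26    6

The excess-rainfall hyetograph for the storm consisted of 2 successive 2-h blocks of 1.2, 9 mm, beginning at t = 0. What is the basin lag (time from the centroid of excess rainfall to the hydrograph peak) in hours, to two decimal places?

t_L ≈ 7.24 h

Centroid of excess rainfall: t_c = Σ P_i·t̄_i / ΣP_i = 2.7647 h (block centres at 1, 3 h).
Hydrograph peak occurs at t = 10 h, so basin lag t_L = 10 − 2.7647 = 7.24 h.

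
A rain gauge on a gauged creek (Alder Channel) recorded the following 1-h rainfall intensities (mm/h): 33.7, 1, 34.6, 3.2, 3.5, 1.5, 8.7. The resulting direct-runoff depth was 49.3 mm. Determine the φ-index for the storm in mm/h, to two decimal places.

φ ≈ 9.50 mm/h

Only the 2 blocks with intensity above φ contribute runoff: 33.7, 34.6 mm/h.
Σ(I−φ)·Δt = d  ⇒  (33.7+34.6 − 2φ)·1 = 49.3
φ = (68.30 − 49.3/1) / 2 = 9.50 mm/h.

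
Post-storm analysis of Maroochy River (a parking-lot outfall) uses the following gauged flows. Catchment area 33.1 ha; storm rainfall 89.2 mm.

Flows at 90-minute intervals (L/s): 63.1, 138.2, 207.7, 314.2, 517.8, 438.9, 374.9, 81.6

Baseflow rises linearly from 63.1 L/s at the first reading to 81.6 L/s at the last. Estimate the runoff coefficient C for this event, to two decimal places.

ΣQ_DR = 1558 L/s; V = ΣQ_DR·Δt = 8.411 × 10^6 L.
Runoff depth d = V / A = 25.41 mm.
C = d / P = 25.41 / 89.2 = 0.28.

C ≈ 0.28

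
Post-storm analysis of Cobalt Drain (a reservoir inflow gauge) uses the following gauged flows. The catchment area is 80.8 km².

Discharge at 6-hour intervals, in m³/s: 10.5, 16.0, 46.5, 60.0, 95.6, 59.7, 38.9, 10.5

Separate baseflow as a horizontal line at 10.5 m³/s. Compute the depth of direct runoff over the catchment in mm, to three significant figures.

d ≈ 67.8 mm

Direct runoff: 0.0, 5.5, 36.0, 49.5, 85.1, 49.2, 28.4, 0.0 m³/s; ΣQ_DR = 253.7 m³/s.
V = ΣQ_DR · Δt = 253.7 × 21600 s = 5.480 × 10^6 m³.
Over A = 80.8 km², depth = V / A = 67.8 mm.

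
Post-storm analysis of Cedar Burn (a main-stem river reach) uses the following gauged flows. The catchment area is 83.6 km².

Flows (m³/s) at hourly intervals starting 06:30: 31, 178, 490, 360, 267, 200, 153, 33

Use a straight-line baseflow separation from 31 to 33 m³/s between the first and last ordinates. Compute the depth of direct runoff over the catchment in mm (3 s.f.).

d ≈ 62.7 mm

Direct runoff: 0.00, 146.71, 458.43, 328.14, 234.86, 167.57, 120.29, 0.00 m³/s; ΣQ_DR = 1456 m³/s.
V = ΣQ_DR · Δt = 1456 × 3600 s = 5.242 × 10^6 m³.
Over A = 83.6 km², depth = V / A = 62.7 mm.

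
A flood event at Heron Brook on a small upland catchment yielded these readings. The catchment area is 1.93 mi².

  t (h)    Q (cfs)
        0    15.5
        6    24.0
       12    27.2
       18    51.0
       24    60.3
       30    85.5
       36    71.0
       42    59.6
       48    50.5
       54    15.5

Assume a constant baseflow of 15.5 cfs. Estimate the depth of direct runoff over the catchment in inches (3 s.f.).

d ≈ 1.47 in

Direct runoff: 0.0, 8.5, 11.7, 35.5, 44.8, 70.0, 55.5, 44.1, 35.0, 0.0 cfs; ΣQ_DR = 305.1 cfs.
V = ΣQ_DR · Δt = 305.1 × 21600 s = 6.590 × 10^6 ft³.
Over A = 1.93 mi², depth = V / A = 1.47 in.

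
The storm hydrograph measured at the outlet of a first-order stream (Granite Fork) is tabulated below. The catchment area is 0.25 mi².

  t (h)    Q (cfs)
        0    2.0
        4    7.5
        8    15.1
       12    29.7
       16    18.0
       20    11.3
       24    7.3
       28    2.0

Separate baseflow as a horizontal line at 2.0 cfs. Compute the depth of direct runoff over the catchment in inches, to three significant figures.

d ≈ 1.91 in

Direct runoff: 0.0, 5.5, 13.1, 27.7, 16.0, 9.3, 5.3, 0.0 cfs; ΣQ_DR = 76.90 cfs.
V = ΣQ_DR · Δt = 76.90 × 14400 s = 1.107 × 10^6 ft³.
Over A = 0.25 mi², depth = V / A = 1.91 in.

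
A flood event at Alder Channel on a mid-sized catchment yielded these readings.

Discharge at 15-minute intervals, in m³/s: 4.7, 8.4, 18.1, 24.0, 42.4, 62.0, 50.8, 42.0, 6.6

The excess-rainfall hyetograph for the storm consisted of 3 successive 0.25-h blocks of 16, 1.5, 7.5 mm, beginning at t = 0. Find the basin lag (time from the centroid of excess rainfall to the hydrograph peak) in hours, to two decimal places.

Centroid of excess rainfall: t_c = Σ P_i·t̄_i / ΣP_i = 0.2900 h (block centres at 0.125, 0.375, 0.625 h).
Hydrograph peak occurs at t = 1.25 h, so basin lag t_L = 1.25 − 0.2900 = 0.96 h.

t_L ≈ 0.96 h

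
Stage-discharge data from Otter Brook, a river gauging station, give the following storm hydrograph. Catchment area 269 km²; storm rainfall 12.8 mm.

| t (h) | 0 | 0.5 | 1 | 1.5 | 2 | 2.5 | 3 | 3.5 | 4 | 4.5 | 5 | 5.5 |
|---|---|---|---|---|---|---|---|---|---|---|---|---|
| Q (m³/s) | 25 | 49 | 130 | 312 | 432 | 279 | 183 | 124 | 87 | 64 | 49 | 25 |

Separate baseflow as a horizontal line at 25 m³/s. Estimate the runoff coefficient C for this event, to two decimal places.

ΣQ_DR = 1459 m³/s; V = ΣQ_DR·Δt = 2.626 × 10^6 m³.
Runoff depth d = V / A = 9.763 mm.
C = d / P = 9.763 / 12.8 = 0.76.

C ≈ 0.76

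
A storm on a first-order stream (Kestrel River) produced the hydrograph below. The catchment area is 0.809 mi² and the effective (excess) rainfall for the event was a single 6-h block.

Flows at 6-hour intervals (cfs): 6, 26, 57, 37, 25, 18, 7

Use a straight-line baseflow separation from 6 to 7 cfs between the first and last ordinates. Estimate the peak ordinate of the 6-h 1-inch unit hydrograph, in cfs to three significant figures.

U_p ≈ 33.8 cfs

Direct runoff: 0.00, 19.83, 50.67, 30.50, 18.33, 11.17, 0.00 cfs; ΣQ_DR = 130.5 cfs, peak = 50.67 cfs.
Runoff depth d = ΣQ_DR·Δt / A = 130.5 × 21600 / (0.809 mi²) = 1.500 in.
The 1-inch UH is the DRH scaled by (1 in)/d, so U_p = 50.67 × 1/1.500 = 33.8 cfs.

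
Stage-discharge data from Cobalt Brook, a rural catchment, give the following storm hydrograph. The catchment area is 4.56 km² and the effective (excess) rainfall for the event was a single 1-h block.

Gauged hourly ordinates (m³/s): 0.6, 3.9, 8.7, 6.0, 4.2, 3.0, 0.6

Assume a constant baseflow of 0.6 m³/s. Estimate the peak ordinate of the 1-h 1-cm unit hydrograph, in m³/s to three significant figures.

U_p ≈ 4.50 m³/s

Direct runoff: 0.0, 3.3, 8.1, 5.4, 3.6, 2.4, 0.0 m³/s; ΣQ_DR = 22.80 m³/s, peak = 8.1 m³/s.
Runoff depth d = ΣQ_DR·Δt / A = 22.80 × 3600 / (4.56 km²) = 18.00 mm.
The 1-cm UH is the DRH scaled by (10 mm)/d, so U_p = 8.1 × 10/18.00 = 4.50 m³/s.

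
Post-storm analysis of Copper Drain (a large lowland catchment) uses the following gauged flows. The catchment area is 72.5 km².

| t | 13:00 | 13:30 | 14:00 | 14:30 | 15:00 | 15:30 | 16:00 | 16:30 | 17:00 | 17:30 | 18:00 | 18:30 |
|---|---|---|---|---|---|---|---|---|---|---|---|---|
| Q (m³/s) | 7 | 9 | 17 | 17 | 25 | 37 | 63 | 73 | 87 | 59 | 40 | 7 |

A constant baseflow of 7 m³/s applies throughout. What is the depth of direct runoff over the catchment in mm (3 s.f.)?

Direct runoff: 0.0, 2.0, 10.0, 10.0, 18.0, 30.0, 56.0, 66.0, 80.0, 52.0, 33.0, 0.0 m³/s; ΣQ_DR = 357.0 m³/s.
V = ΣQ_DR · Δt = 357.0 × 1800 s = 6.426 × 10^5 m³.
Over A = 72.5 km², depth = V / A = 8.86 mm.

d ≈ 8.86 mm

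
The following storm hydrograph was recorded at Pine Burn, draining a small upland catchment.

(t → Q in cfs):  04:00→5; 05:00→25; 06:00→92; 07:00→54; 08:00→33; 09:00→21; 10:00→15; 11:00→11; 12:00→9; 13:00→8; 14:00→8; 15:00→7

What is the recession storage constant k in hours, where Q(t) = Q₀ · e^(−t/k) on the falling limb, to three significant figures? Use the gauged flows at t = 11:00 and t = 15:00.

k ≈ 8.85 h

On the falling limb, Q drops from 11 to 7 cfs between t = 11:00 and t = 15:00 (Δt = 4 h).
k = −Δt / ln(Q₂/Q₁) = −4 / ln(7/11) = 8.85 h.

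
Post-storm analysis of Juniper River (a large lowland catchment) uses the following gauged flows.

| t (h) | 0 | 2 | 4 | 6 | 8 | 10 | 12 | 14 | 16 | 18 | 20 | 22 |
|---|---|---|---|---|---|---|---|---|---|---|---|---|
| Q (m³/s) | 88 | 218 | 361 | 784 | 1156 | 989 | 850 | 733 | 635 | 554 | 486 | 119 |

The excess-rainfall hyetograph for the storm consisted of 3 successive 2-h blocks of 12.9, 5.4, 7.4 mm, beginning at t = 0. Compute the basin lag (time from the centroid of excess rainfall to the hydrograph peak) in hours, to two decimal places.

Centroid of excess rainfall: t_c = Σ P_i·t̄_i / ΣP_i = 2.5720 h (block centres at 1, 3, 5 h).
Hydrograph peak occurs at t = 8 h, so basin lag t_L = 8 − 2.5720 = 5.43 h.

t_L ≈ 5.43 h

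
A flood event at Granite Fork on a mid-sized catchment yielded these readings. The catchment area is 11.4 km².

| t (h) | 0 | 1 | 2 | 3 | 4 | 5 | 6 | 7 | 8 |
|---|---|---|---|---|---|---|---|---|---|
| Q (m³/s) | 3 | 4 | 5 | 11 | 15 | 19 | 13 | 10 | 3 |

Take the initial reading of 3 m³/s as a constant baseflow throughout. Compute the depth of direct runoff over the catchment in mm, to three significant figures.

d ≈ 17.7 mm

Direct runoff: 0.0, 1.0, 2.0, 8.0, 12.0, 16.0, 10.0, 7.0, 0.0 m³/s; ΣQ_DR = 56.00 m³/s.
V = ΣQ_DR · Δt = 56.00 × 3600 s = 2.016 × 10^5 m³.
Over A = 11.4 km², depth = V / A = 17.7 mm.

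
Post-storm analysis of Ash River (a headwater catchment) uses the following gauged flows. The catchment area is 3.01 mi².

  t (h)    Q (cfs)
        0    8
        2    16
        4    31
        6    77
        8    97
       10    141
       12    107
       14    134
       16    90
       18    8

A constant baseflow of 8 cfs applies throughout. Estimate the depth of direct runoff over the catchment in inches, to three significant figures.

d ≈ 0.648 in

Direct runoff: 0.0, 8.0, 23.0, 69.0, 89.0, 133.0, 99.0, 126.0, 82.0, 0.0 cfs; ΣQ_DR = 629.0 cfs.
V = ΣQ_DR · Δt = 629.0 × 7200 s = 4.529 × 10^6 ft³.
Over A = 3.01 mi², depth = V / A = 0.648 in.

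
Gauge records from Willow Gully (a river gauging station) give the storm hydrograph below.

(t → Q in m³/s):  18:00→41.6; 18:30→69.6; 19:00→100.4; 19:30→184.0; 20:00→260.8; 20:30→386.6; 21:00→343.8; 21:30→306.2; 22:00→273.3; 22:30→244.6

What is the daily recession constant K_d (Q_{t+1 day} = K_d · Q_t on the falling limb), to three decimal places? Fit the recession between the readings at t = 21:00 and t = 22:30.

Between t = 21:00 and t = 22:30 the flow falls from 343.8 to 244.6 m³/s over 3×0.5 h = 1.5 h.
Per-interval ratio K = (244.6/343.8)^(1/3) = 0.8927; K_d = K^(24/0.5) = 0.004.

K_d ≈ 0.004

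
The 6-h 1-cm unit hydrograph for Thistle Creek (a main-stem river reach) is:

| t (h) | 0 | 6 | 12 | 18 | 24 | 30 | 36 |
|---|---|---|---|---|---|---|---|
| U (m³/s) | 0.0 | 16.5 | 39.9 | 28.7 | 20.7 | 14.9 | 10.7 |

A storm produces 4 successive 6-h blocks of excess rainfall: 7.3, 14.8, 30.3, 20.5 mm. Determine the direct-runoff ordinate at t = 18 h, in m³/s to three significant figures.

By discrete convolution, Q_j = Σ (P_i / 10 mm) · U_{j−i}.
At t = 18 h (j=3): Q = (7.3/10)·28.7 + (14.8/10)·39.9 + (30.3/10)·16.5 + (20.5/10)·0.0 = 130 m³/s.

Q ≈ 130 m³/s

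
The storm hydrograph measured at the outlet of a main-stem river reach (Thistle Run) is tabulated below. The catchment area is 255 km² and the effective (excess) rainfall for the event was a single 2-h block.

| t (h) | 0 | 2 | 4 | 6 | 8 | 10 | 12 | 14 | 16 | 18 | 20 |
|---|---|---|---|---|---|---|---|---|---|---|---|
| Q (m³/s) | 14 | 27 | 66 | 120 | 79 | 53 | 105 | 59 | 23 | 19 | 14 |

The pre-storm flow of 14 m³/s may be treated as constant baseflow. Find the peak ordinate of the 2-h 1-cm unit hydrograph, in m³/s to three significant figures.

Direct runoff: 0.0, 13.0, 52.0, 106.0, 65.0, 39.0, 91.0, 45.0, 9.0, 5.0, 0.0 m³/s; ΣQ_DR = 425.0 m³/s, peak = 106.0 m³/s.
Runoff depth d = ΣQ_DR·Δt / A = 425.0 × 7200 / (255 km²) = 12.00 mm.
The 1-cm UH is the DRH scaled by (10 mm)/d, so U_p = 106.0 × 10/12.00 = 88.3 m³/s.

U_p ≈ 88.3 m³/s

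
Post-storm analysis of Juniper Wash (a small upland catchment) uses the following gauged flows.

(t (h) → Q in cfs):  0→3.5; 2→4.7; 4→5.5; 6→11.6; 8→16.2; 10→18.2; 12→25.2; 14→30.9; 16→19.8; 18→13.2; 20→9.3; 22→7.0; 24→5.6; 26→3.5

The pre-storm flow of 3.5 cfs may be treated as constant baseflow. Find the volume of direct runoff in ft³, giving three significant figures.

V ≈ 9.01 × 10^5 ft³

Direct-runoff ordinates (Q − Q_b): 0.0, 1.2, 2.0, 8.1, 12.7, 14.7, 21.7, 27.4, 16.3, 9.7, 5.8, 3.5, 2.1, 0.0 cfs.
ΣQ_DR = 125.2 cfs.
With Δt = 2 h = 7200 s, V = ΣQ_DR · Δt = 125.2 × 7200 = 9.01 × 10^5 ft³.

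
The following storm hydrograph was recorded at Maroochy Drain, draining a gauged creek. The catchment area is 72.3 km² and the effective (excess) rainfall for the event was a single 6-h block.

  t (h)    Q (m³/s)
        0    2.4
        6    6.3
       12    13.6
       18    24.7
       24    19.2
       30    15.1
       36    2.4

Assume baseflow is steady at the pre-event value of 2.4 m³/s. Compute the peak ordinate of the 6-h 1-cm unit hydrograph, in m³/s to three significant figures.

U_p ≈ 11.2 m³/s

Direct runoff: 0.0, 3.9, 11.2, 22.3, 16.8, 12.7, 0.0 m³/s; ΣQ_DR = 66.90 m³/s, peak = 22.3 m³/s.
Runoff depth d = ΣQ_DR·Δt / A = 66.90 × 21600 / (72.3 km²) = 19.99 mm.
The 1-cm UH is the DRH scaled by (10 mm)/d, so U_p = 22.3 × 10/19.99 = 11.2 m³/s.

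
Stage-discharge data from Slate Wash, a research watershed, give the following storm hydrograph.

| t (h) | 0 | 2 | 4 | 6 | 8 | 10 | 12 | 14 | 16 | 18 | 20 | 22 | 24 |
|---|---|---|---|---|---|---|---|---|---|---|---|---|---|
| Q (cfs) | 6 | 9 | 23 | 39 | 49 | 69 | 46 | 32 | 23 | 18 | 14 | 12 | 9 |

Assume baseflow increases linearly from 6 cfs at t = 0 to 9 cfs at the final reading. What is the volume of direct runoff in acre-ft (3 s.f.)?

Direct-runoff ordinates (Q − Q_b): 0.00, 2.75, 16.50, 32.25, 42.00, 61.75, 38.50, 24.25, 15.00, 9.75, 5.50, 3.25, 0.00 cfs.
ΣQ_DR = 251.5 cfs.
With Δt = 2 h = 7200 s, V = ΣQ_DR · Δt = 251.5 × 7200 = 1.81 × 10^6 ft³ = 41.6 acre-ft.

V ≈ 41.6 acre-ft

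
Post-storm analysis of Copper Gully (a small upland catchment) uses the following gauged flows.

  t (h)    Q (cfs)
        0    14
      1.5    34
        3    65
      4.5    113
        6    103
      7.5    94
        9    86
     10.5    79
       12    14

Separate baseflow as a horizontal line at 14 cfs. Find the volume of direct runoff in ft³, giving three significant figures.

V ≈ 2.57 × 10^6 ft³

Direct-runoff ordinates (Q − Q_b): 0.0, 20.0, 51.0, 99.0, 89.0, 80.0, 72.0, 65.0, 0.0 cfs.
ΣQ_DR = 476.0 cfs.
With Δt = 1.5 h = 5400 s, V = ΣQ_DR · Δt = 476.0 × 5400 = 2.57 × 10^6 ft³.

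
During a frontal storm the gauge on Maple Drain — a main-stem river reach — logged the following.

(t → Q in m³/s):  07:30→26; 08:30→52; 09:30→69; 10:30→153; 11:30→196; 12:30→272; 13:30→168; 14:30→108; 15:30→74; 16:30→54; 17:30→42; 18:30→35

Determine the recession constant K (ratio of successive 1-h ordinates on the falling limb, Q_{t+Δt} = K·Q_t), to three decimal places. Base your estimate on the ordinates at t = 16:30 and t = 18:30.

K ≈ 0.805

Using the recession-limb readings at t = 16:30 and t = 18:30: Q falls from 54 to 35 m³/s over 2 intervals.
K = (Q₂/Q₁)^(1/2) = (35/54)^(1/2) = 0.805.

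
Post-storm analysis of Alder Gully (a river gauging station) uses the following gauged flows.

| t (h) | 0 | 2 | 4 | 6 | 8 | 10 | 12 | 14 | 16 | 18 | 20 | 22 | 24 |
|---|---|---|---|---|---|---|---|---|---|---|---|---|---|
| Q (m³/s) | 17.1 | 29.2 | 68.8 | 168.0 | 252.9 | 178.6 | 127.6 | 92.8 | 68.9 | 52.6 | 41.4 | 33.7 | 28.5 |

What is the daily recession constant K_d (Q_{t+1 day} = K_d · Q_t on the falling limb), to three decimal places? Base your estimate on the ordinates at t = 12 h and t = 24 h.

Between t = 12 h and t = 24 h the flow falls from 127.6 to 28.5 m³/s over 6×2 h = 12 h.
Per-interval ratio K = (28.5/127.6)^(1/6) = 0.7789; K_d = K^(24/2) = 0.050.

K_d ≈ 0.050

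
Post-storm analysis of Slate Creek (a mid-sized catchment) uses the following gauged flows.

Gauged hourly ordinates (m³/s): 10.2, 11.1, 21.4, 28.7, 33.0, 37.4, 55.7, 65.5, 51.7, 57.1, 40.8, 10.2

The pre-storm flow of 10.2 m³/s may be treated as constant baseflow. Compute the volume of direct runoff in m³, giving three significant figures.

V ≈ 1.08 × 10^6 m³

Direct-runoff ordinates (Q − Q_b): 0.0, 0.9, 11.2, 18.5, 22.8, 27.2, 45.5, 55.3, 41.5, 46.9, 30.6, 0.0 m³/s.
ΣQ_DR = 300.4 m³/s.
With Δt = 1 h = 3600 s, V = ΣQ_DR · Δt = 300.4 × 3600 = 1.08 × 10^6 m³.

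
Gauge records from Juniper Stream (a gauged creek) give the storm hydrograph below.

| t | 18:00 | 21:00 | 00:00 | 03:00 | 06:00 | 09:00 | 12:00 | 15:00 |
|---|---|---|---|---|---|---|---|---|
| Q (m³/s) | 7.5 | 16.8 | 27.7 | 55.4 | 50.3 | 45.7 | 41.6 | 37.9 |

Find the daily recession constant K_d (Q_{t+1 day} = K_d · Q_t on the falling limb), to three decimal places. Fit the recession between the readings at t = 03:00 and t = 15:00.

Between t = 03:00 and t = 15:00 the flow falls from 55.4 to 37.9 m³/s over 4×3 h = 12 h.
Per-interval ratio K = (37.9/55.4)^(1/4) = 0.9095; K_d = K^(24/3) = 0.468.

K_d ≈ 0.468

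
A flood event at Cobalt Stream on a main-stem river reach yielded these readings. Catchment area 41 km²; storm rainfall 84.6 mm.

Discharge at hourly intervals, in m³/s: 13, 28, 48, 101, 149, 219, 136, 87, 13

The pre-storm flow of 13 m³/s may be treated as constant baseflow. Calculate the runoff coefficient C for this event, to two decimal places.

ΣQ_DR = 677.0 m³/s; V = ΣQ_DR·Δt = 2.437 × 10^6 m³.
Runoff depth d = V / A = 59.44 mm.
C = d / P = 59.44 / 84.6 = 0.70.

C ≈ 0.70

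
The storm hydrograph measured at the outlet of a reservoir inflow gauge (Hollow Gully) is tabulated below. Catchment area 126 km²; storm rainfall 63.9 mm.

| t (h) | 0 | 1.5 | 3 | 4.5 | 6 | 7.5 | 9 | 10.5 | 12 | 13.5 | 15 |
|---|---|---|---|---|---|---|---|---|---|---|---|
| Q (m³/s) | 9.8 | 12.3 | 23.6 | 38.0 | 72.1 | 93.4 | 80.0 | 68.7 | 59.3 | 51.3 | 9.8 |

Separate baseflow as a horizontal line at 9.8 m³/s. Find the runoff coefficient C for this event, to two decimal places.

ΣQ_DR = 410.5 m³/s; V = ΣQ_DR·Δt = 2.217 × 10^6 m³.
Runoff depth d = V / A = 17.59 mm.
C = d / P = 17.59 / 63.9 = 0.28.

C ≈ 0.28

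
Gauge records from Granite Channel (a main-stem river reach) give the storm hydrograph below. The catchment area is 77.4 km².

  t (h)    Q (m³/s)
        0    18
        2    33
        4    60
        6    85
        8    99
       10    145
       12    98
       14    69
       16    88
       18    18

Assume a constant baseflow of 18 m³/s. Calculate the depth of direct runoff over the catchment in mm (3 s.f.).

d ≈ 49.6 mm

Direct runoff: 0.0, 15.0, 42.0, 67.0, 81.0, 127.0, 80.0, 51.0, 70.0, 0.0 m³/s; ΣQ_DR = 533.0 m³/s.
V = ΣQ_DR · Δt = 533.0 × 7200 s = 3.838 × 10^6 m³.
Over A = 77.4 km², depth = V / A = 49.6 mm.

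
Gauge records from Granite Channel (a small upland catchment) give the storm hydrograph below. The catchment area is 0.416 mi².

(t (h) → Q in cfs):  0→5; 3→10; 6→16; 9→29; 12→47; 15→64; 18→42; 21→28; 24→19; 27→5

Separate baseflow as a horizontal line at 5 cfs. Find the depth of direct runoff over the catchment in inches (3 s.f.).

d ≈ 2.40 in

Direct runoff: 0.0, 5.0, 11.0, 24.0, 42.0, 59.0, 37.0, 23.0, 14.0, 0.0 cfs; ΣQ_DR = 215.0 cfs.
V = ΣQ_DR · Δt = 215.0 × 10800 s = 2.322 × 10^6 ft³.
Over A = 0.416 mi², depth = V / A = 2.40 in.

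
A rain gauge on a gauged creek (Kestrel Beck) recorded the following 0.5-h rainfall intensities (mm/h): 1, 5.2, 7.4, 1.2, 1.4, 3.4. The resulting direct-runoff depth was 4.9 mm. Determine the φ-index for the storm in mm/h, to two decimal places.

Only the 3 blocks with intensity above φ contribute runoff: 5.2, 7.4, 3.4 mm/h.
Σ(I−φ)·Δt = d  ⇒  (5.2+7.4+3.4 − 3φ)·0.5 = 4.9
φ = (16.00 − 4.9/0.5) / 3 = 2.07 mm/h.

φ ≈ 2.07 mm/h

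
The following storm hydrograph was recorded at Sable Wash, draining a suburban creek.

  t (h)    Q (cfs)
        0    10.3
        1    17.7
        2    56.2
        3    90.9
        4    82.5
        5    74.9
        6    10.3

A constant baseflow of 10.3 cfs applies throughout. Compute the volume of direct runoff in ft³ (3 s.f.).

Direct-runoff ordinates (Q − Q_b): 0.0, 7.4, 45.9, 80.6, 72.2, 64.6, 0.0 cfs.
ΣQ_DR = 270.7 cfs.
With Δt = 1 h = 3600 s, V = ΣQ_DR · Δt = 270.7 × 3600 = 9.75 × 10^5 ft³.

V ≈ 9.75 × 10^5 ft³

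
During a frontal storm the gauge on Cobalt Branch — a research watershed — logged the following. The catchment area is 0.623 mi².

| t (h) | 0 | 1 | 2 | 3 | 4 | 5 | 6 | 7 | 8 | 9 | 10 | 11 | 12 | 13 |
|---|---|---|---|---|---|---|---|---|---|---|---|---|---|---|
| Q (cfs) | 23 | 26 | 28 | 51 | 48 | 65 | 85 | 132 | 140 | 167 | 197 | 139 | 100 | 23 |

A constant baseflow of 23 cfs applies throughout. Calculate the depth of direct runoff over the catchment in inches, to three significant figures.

Direct runoff: 0.0, 3.0, 5.0, 28.0, 25.0, 42.0, 62.0, 109.0, 117.0, 144.0, 174.0, 116.0, 77.0, 0.0 cfs; ΣQ_DR = 902.0 cfs.
V = ΣQ_DR · Δt = 902.0 × 3600 s = 3.247 × 10^6 ft³.
Over A = 0.623 mi², depth = V / A = 2.24 in.

d ≈ 2.24 in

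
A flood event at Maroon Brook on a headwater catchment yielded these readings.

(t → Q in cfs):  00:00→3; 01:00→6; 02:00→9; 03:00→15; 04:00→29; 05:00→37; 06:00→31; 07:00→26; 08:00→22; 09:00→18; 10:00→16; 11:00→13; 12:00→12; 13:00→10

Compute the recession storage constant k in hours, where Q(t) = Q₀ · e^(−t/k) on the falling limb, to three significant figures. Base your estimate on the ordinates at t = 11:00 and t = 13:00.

k ≈ 7.62 h

On the falling limb, Q drops from 13 to 10 cfs between t = 11:00 and t = 13:00 (Δt = 2 h).
k = −Δt / ln(Q₂/Q₁) = −2 / ln(10/13) = 7.62 h.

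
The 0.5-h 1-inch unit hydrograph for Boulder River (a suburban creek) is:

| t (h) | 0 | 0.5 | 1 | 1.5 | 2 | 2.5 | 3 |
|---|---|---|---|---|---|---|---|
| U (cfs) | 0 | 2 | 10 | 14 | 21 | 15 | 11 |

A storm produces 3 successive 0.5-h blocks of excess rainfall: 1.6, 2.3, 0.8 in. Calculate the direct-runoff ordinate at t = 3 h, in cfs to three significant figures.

By discrete convolution, Q_j = Σ (P_i / 1 in) · U_{j−i}.
At t = 3 h (j=6): Q = (1.6/1)·11 + (2.3/1)·15 + (0.8/1)·21 = 68.9 cfs.

Q ≈ 68.9 cfs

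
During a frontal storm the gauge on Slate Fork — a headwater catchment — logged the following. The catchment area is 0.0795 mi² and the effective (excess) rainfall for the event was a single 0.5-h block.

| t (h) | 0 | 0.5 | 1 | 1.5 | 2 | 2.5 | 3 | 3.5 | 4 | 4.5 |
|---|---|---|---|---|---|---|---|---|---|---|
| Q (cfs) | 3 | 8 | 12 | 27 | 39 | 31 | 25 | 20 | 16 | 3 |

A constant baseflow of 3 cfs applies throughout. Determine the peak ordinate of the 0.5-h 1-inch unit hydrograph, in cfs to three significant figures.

U_p ≈ 24.0 cfs

Direct runoff: 0.0, 5.0, 9.0, 24.0, 36.0, 28.0, 22.0, 17.0, 13.0, 0.0 cfs; ΣQ_DR = 154.0 cfs, peak = 36.0 cfs.
Runoff depth d = ΣQ_DR·Δt / A = 154.0 × 1800 / (0.0795 mi²) = 1.501 in.
The 1-inch UH is the DRH scaled by (1 in)/d, so U_p = 36.0 × 1/1.501 = 24.0 cfs.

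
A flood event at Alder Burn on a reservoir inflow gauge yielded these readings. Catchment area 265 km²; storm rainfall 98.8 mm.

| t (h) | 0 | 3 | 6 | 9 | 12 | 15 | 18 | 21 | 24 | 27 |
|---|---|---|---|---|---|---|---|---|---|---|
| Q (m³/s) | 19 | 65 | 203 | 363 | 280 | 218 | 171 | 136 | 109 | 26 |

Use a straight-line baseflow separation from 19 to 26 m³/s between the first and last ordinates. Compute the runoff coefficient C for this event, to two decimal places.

ΣQ_DR = 1365 m³/s; V = ΣQ_DR·Δt = 1.474 × 10^7 m³.
Runoff depth d = V / A = 55.63 mm.
C = d / P = 55.63 / 98.8 = 0.56.

C ≈ 0.56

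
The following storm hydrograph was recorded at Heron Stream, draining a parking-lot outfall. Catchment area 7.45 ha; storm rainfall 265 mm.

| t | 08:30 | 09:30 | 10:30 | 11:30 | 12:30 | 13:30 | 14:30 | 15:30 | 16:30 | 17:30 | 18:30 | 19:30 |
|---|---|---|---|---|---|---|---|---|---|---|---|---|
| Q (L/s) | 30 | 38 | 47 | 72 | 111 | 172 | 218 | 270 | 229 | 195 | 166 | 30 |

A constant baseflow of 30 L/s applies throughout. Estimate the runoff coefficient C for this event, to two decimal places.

ΣQ_DR = 1218 L/s; V = ΣQ_DR·Δt = 4.385 × 10^6 L.
Runoff depth d = V / A = 58.86 mm.
C = d / P = 58.86 / 265 = 0.22.

C ≈ 0.22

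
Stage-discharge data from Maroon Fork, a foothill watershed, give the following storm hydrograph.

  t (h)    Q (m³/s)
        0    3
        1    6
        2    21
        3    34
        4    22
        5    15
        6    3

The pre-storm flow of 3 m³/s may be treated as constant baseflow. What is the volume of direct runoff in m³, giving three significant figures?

Direct-runoff ordinates (Q − Q_b): 0.0, 3.0, 18.0, 31.0, 19.0, 12.0, 0.0 m³/s.
ΣQ_DR = 83.00 m³/s.
With Δt = 1 h = 3600 s, V = ΣQ_DR · Δt = 83.00 × 3600 = 2.99 × 10^5 m³.

V ≈ 2.99 × 10^5 m³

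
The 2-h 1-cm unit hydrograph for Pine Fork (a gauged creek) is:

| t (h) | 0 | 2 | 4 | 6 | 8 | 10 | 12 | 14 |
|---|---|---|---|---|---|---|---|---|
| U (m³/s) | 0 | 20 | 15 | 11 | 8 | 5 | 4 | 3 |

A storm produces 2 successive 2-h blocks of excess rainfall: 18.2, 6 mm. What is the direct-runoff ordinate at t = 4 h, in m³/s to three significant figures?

Q ≈ 39.3 m³/s

By discrete convolution, Q_j = Σ (P_i / 10 mm) · U_{j−i}.
At t = 4 h (j=2): Q = (18.2/10)·15 + (6/10)·20 = 39.3 m³/s.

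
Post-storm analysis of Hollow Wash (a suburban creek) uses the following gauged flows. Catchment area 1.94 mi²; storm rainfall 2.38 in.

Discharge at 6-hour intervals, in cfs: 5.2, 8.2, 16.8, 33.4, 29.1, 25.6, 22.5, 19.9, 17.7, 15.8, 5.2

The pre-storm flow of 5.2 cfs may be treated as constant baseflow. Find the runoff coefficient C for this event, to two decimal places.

ΣQ_DR = 142.2 cfs; V = ΣQ_DR·Δt = 3.072 × 10^6 ft³.
Runoff depth d = V / A = 0.6815 in.
C = d / P = 0.6815 / 2.38 = 0.29.

C ≈ 0.29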